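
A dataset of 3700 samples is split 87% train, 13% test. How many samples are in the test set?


Train samples = 3700 * 87% = 3219
Test samples = 3700 - 3219
= 481

481


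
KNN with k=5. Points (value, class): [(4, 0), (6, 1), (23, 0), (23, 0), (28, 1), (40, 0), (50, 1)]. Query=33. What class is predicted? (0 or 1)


Distances from query 33:
Point 28 (class 1): distance = 5
Point 40 (class 0): distance = 7
Point 23 (class 0): distance = 10
Point 23 (class 0): distance = 10
Point 50 (class 1): distance = 17
K=5 nearest neighbors: classes = [1, 0, 0, 0, 1]
Votes for class 1: 2 / 5
Majority vote => class 0

0


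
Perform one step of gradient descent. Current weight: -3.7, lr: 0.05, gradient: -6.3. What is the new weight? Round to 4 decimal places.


w_new = w_old - lr * gradient
= -3.7 - 0.05 * -6.3
= -3.7 - (-0.315)
= -3.3850

-3.3850


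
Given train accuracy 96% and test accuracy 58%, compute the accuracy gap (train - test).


Gap = train_accuracy - test_accuracy
= 96 - 58
= 38%
This large gap strongly indicates overfitting.

38


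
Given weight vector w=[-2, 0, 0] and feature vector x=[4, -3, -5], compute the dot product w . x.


Element-wise products:
-2 * 4 = -8
0 * -3 = 0
0 * -5 = 0
Sum = -8 + 0 + 0
= -8

-8


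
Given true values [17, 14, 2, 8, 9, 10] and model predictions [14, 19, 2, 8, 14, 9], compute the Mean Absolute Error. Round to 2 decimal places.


Absolute errors: [3, 5, 0, 0, 5, 1]
Sum of absolute errors = 14
MAE = 14 / 6 = 2.33

2.33


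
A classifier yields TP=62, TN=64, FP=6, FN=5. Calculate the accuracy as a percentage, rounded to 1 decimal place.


Accuracy = (TP + TN) / (TP + TN + FP + FN) * 100
= (62 + 64) / (62 + 64 + 6 + 5)
= 126 / 137
= 0.9197
= 92.0%

92.0


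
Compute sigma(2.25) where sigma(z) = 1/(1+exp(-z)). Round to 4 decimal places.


sigmoid(z) = 1 / (1 + exp(-z))
exp(-(2.25)) = exp(-2.25) = 0.1054
1 + 0.1054 = 1.1054
1 / 1.1054 = 0.9047

0.9047


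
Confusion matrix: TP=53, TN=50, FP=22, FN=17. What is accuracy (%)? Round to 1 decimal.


Accuracy = (TP + TN) / (TP + TN + FP + FN) * 100
= (53 + 50) / (53 + 50 + 22 + 17)
= 103 / 142
= 0.7254
= 72.5%

72.5


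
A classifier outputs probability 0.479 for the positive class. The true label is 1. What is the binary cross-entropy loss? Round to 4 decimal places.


For y=1: Loss = -log(p)
= -log(0.479)
= -(-0.7361)
= 0.7361

0.7361


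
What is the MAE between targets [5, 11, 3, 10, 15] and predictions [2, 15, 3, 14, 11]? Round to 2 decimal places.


Absolute errors: [3, 4, 0, 4, 4]
Sum of absolute errors = 15
MAE = 15 / 5 = 3.00

3.00


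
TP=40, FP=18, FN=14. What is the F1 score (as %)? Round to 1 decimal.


Precision = TP / (TP + FP) = 40 / 58 = 0.6897
Recall = TP / (TP + FN) = 40 / 54 = 0.7407
F1 = 2 * P * R / (P + R)
= 2 * 0.6897 * 0.7407 / (0.6897 + 0.7407)
= 1.0217 / 1.4304
= 0.7143
As percentage: 71.4%

71.4


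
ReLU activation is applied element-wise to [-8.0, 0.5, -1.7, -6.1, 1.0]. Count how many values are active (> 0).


ReLU(x) = max(0, x) for each element:
ReLU(-8.0) = 0
ReLU(0.5) = 0.5
ReLU(-1.7) = 0
ReLU(-6.1) = 0
ReLU(1.0) = 1.0
Active neurons (>0): 2

2


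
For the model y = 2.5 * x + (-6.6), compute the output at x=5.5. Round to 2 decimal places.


y = 2.5 * 5.5 + (-6.6)
= 13.75 + (-6.6)
= 7.15

7.15


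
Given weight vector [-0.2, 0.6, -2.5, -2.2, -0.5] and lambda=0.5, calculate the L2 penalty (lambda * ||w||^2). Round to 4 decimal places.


Squaring each weight:
(-0.2)^2 = 0.04
0.6^2 = 0.36
(-2.5)^2 = 6.25
(-2.2)^2 = 4.84
(-0.5)^2 = 0.25
Sum of squares = 11.74
Penalty = 0.5 * 11.74 = 5.8700

5.8700


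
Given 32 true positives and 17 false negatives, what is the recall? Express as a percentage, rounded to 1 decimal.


Recall = TP / (TP + FN) * 100
= 32 / (32 + 17)
= 32 / 49
= 0.6531
= 65.3%

65.3


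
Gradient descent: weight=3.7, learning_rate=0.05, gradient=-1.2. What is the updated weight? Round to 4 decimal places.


w_new = w_old - lr * gradient
= 3.7 - 0.05 * -1.2
= 3.7 - (-0.06)
= 3.7600

3.7600


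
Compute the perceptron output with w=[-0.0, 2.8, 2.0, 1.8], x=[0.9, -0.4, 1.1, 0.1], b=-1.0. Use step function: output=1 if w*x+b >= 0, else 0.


z = w . x + b
= -0.0*0.9 + 2.8*-0.4 + 2.0*1.1 + 1.8*0.1 + -1.0
= -0.0 + -1.12 + 2.2 + 0.18 + -1.0
= 1.26 + -1.0
= 0.26
Since z = 0.26 >= 0, output = 1

1


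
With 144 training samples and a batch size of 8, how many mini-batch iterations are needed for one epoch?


Iterations per epoch = dataset_size / batch_size
= 144 / 8
= 18

18


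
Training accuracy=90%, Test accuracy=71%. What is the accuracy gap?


Gap = train_accuracy - test_accuracy
= 90 - 71
= 19%
This gap suggests the model is overfitting.

19


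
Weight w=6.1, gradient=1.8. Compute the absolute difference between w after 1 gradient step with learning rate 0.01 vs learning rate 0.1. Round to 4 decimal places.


With lr=0.01: w_new = 6.1 - 0.01 * 1.8 = 6.082
With lr=0.1: w_new = 6.1 - 0.1 * 1.8 = 5.92
Absolute difference = |6.082 - 5.92|
= 0.1620

0.1620


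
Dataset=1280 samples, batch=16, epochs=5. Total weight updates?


Iterations per epoch = 1280 / 16 = 80
Total updates = iterations_per_epoch * epochs
= 80 * 5
= 400

400


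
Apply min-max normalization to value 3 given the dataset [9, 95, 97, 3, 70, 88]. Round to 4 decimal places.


Min = 3, Max = 97
Range = 97 - 3 = 94
Scaled = (x - min) / (max - min)
= (3 - 3) / 94
= 0 / 94
= 0.0000

0.0000


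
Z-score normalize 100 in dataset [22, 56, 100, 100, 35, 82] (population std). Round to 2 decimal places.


Mean = (22 + 56 + 100 + 100 + 35 + 82) / 6 = 65.8333
Variance = sum((x_i - mean)^2) / n = 927.4722
Std = sqrt(927.4722) = 30.4544
Z = (x - mean) / std
= (100 - 65.8333) / 30.4544
= 34.1667 / 30.4544
= 1.12

1.12


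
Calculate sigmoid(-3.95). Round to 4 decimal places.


sigmoid(z) = 1 / (1 + exp(-z))
exp(-(-3.95)) = exp(3.95) = 51.9354
1 + 51.9354 = 52.9354
1 / 52.9354 = 0.0189

0.0189


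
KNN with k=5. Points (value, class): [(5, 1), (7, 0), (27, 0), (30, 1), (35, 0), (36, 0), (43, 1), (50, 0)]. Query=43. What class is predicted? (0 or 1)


Distances from query 43:
Point 43 (class 1): distance = 0
Point 36 (class 0): distance = 7
Point 50 (class 0): distance = 7
Point 35 (class 0): distance = 8
Point 30 (class 1): distance = 13
K=5 nearest neighbors: classes = [1, 0, 0, 0, 1]
Votes for class 1: 2 / 5
Majority vote => class 0

0


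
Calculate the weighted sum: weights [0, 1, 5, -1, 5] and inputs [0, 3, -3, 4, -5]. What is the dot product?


Element-wise products:
0 * 0 = 0
1 * 3 = 3
5 * -3 = -15
-1 * 4 = -4
5 * -5 = -25
Sum = 0 + 3 + -15 + -4 + -25
= -41

-41


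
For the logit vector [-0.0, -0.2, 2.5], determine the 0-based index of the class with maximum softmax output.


Softmax is a monotonic transformation, so it preserves the argmax.
We need to find the index of the maximum logit.
Index 0: -0.0
Index 1: -0.2
Index 2: 2.5
Maximum logit = 2.5 at index 2

2


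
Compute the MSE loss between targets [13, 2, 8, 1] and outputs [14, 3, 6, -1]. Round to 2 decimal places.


Differences: [-1, -1, 2, 2]
Squared errors: [1, 1, 4, 4]
Sum of squared errors = 10
MSE = 10 / 4 = 2.50

2.50


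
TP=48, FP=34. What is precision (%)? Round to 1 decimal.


Precision = TP / (TP + FP) * 100
= 48 / (48 + 34)
= 48 / 82
= 0.5854
= 58.5%

58.5


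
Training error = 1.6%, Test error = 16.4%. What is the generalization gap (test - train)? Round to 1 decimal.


Generalization gap = test_error - train_error
= 16.4 - 1.6
= 14.8%
A large gap suggests overfitting.

14.8


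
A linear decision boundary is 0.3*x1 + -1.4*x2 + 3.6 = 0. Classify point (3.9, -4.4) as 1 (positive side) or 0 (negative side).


Compute 0.3 * 3.9 + -1.4 * -4.4 + 3.6
= 1.17 + 6.16 + 3.6
= 10.93
Since 10.93 >= 0, the point is on the positive side.

1


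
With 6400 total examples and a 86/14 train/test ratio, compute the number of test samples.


Train samples = 6400 * 86% = 5504
Test samples = 6400 - 5504
= 896

896


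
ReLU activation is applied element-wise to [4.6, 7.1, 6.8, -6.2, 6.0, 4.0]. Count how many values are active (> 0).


ReLU(x) = max(0, x) for each element:
ReLU(4.6) = 4.6
ReLU(7.1) = 7.1
ReLU(6.8) = 6.8
ReLU(-6.2) = 0
ReLU(6.0) = 6.0
ReLU(4.0) = 4.0
Active neurons (>0): 5

5


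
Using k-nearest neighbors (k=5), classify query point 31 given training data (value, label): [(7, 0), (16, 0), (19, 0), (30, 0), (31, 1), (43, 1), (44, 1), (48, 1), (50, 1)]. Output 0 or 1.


Distances from query 31:
Point 31 (class 1): distance = 0
Point 30 (class 0): distance = 1
Point 19 (class 0): distance = 12
Point 43 (class 1): distance = 12
Point 44 (class 1): distance = 13
K=5 nearest neighbors: classes = [1, 0, 0, 1, 1]
Votes for class 1: 3 / 5
Majority vote => class 1

1


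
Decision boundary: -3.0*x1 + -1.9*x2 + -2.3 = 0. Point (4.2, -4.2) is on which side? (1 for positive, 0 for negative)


Compute -3.0 * 4.2 + -1.9 * -4.2 + -2.3
= -12.6 + 7.98 + -2.3
= -6.92
Since -6.92 < 0, the point is on the negative side.

0


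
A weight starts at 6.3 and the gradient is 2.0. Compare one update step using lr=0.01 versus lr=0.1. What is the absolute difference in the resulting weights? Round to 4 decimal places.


With lr=0.01: w_new = 6.3 - 0.01 * 2.0 = 6.28
With lr=0.1: w_new = 6.3 - 0.1 * 2.0 = 6.1
Absolute difference = |6.28 - 6.1|
= 0.1800

0.1800


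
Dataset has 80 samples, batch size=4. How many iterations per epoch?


Iterations per epoch = dataset_size / batch_size
= 80 / 4
= 20

20


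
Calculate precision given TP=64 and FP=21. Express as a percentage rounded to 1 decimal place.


Precision = TP / (TP + FP) * 100
= 64 / (64 + 21)
= 64 / 85
= 0.7529
= 75.3%

75.3


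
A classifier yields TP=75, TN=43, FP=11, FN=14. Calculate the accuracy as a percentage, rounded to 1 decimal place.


Accuracy = (TP + TN) / (TP + TN + FP + FN) * 100
= (75 + 43) / (75 + 43 + 11 + 14)
= 118 / 143
= 0.8252
= 82.5%

82.5


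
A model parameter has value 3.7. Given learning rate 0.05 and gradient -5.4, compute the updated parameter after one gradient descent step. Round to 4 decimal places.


w_new = w_old - lr * gradient
= 3.7 - 0.05 * -5.4
= 3.7 - (-0.27)
= 3.9700

3.9700


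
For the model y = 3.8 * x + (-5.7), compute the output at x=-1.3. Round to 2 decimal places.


y = 3.8 * -1.3 + (-5.7)
= -4.94 + (-5.7)
= -10.64

-10.64


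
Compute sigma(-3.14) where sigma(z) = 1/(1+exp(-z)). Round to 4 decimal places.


sigmoid(z) = 1 / (1 + exp(-z))
exp(-(-3.14)) = exp(3.14) = 23.1039
1 + 23.1039 = 24.1039
1 / 24.1039 = 0.0415

0.0415


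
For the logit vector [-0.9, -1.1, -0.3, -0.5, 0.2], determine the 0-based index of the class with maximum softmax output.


Softmax is a monotonic transformation, so it preserves the argmax.
We need to find the index of the maximum logit.
Index 0: -0.9
Index 1: -1.1
Index 2: -0.3
Index 3: -0.5
Index 4: 0.2
Maximum logit = 0.2 at index 4

4


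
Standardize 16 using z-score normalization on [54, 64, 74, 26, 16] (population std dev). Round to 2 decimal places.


Mean = (54 + 64 + 74 + 26 + 16) / 5 = 46.8
Variance = sum((x_i - mean)^2) / n = 493.76
Std = sqrt(493.76) = 22.2207
Z = (x - mean) / std
= (16 - 46.8) / 22.2207
= -30.8 / 22.2207
= -1.39

-1.39


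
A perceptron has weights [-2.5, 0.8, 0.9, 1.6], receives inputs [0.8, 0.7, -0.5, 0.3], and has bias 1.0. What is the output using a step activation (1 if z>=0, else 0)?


z = w . x + b
= -2.5*0.8 + 0.8*0.7 + 0.9*-0.5 + 1.6*0.3 + 1.0
= -2.0 + 0.56 + -0.45 + 0.48 + 1.0
= -1.41 + 1.0
= -0.41
Since z = -0.41 < 0, output = 0

0


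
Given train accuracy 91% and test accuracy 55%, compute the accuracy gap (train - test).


Gap = train_accuracy - test_accuracy
= 91 - 55
= 36%
This large gap strongly indicates overfitting.

36


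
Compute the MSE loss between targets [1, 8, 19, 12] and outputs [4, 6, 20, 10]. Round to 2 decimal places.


Differences: [-3, 2, -1, 2]
Squared errors: [9, 4, 1, 4]
Sum of squared errors = 18
MSE = 18 / 4 = 4.50

4.50


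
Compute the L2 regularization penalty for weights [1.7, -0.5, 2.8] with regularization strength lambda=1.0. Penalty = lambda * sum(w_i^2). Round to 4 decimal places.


Squaring each weight:
1.7^2 = 2.89
(-0.5)^2 = 0.25
2.8^2 = 7.84
Sum of squares = 10.98
Penalty = 1.0 * 10.98 = 10.9800

10.9800


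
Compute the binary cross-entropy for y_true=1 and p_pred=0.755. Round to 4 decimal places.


For y=1: Loss = -log(p)
= -log(0.755)
= -(-0.281)
= 0.2810

0.2810


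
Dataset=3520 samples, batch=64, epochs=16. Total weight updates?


Iterations per epoch = 3520 / 64 = 55
Total updates = iterations_per_epoch * epochs
= 55 * 16
= 880

880


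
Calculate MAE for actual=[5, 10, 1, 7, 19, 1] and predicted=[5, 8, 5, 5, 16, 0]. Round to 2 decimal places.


Absolute errors: [0, 2, 4, 2, 3, 1]
Sum of absolute errors = 12
MAE = 12 / 6 = 2.00

2.00


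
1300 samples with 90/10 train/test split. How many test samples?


Train samples = 1300 * 90% = 1170
Test samples = 1300 - 1170
= 130

130


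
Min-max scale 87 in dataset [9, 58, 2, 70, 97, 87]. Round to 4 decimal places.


Min = 2, Max = 97
Range = 97 - 2 = 95
Scaled = (x - min) / (max - min)
= (87 - 2) / 95
= 85 / 95
= 0.8947

0.8947


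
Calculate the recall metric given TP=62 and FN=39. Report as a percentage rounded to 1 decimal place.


Recall = TP / (TP + FN) * 100
= 62 / (62 + 39)
= 62 / 101
= 0.6139
= 61.4%

61.4


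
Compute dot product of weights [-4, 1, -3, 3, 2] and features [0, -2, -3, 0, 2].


Element-wise products:
-4 * 0 = 0
1 * -2 = -2
-3 * -3 = 9
3 * 0 = 0
2 * 2 = 4
Sum = 0 + -2 + 9 + 0 + 4
= 11

11


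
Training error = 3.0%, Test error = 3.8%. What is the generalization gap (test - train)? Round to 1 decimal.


Generalization gap = test_error - train_error
= 3.8 - 3.0
= 0.8%
A small gap suggests good generalization.

0.8


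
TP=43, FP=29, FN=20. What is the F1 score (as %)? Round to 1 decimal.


Precision = TP / (TP + FP) = 43 / 72 = 0.5972
Recall = TP / (TP + FN) = 43 / 63 = 0.6825
F1 = 2 * P * R / (P + R)
= 2 * 0.5972 * 0.6825 / (0.5972 + 0.6825)
= 0.8153 / 1.2798
= 0.637
As percentage: 63.7%

63.7


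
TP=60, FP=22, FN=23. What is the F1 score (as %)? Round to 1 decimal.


Precision = TP / (TP + FP) = 60 / 82 = 0.7317
Recall = TP / (TP + FN) = 60 / 83 = 0.7229
F1 = 2 * P * R / (P + R)
= 2 * 0.7317 * 0.7229 / (0.7317 + 0.7229)
= 1.0579 / 1.4546
= 0.7273
As percentage: 72.7%

72.7


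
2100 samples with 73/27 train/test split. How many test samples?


Train samples = 2100 * 73% = 1533
Test samples = 2100 - 1533
= 567

567


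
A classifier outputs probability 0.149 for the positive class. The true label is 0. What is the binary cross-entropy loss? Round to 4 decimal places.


For y=0: Loss = -log(1-p)
= -log(1 - 0.149)
= -log(0.851)
= -(-0.1613)
= 0.1613

0.1613


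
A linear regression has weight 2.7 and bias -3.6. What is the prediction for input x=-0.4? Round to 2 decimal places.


y = 2.7 * -0.4 + (-3.6)
= -1.08 + (-3.6)
= -4.68

-4.68


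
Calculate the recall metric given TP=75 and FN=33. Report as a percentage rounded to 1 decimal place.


Recall = TP / (TP + FN) * 100
= 75 / (75 + 33)
= 75 / 108
= 0.6944
= 69.4%

69.4


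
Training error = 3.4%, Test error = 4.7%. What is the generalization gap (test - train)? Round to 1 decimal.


Generalization gap = test_error - train_error
= 4.7 - 3.4
= 1.3%
A small gap suggests good generalization.

1.3


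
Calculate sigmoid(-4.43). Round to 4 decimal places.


sigmoid(z) = 1 / (1 + exp(-z))
exp(-(-4.43)) = exp(4.43) = 83.9314
1 + 83.9314 = 84.9314
1 / 84.9314 = 0.0118

0.0118


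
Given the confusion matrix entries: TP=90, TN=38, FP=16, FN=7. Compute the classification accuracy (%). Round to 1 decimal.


Accuracy = (TP + TN) / (TP + TN + FP + FN) * 100
= (90 + 38) / (90 + 38 + 16 + 7)
= 128 / 151
= 0.8477
= 84.8%

84.8


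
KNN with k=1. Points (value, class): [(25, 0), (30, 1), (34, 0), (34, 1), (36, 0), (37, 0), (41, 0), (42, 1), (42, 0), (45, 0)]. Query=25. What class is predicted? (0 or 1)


Distances from query 25:
Point 25 (class 0): distance = 0
K=1 nearest neighbors: classes = [0]
Votes for class 1: 0 / 1
Majority vote => class 0

0


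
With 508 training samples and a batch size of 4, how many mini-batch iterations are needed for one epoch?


Iterations per epoch = dataset_size / batch_size
= 508 / 4
= 127

127


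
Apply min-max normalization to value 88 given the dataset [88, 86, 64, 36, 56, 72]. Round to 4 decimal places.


Min = 36, Max = 88
Range = 88 - 36 = 52
Scaled = (x - min) / (max - min)
= (88 - 36) / 52
= 52 / 52
= 1.0000

1.0000


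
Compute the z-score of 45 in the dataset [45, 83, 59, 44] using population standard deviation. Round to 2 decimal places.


Mean = (45 + 83 + 59 + 44) / 4 = 57.75
Variance = sum((x_i - mean)^2) / n = 247.6875
Std = sqrt(247.6875) = 15.7381
Z = (x - mean) / std
= (45 - 57.75) / 15.7381
= -12.75 / 15.7381
= -0.81

-0.81


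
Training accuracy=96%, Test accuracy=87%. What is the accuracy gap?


Gap = train_accuracy - test_accuracy
= 96 - 87
= 9%
This moderate gap may indicate mild overfitting.

9


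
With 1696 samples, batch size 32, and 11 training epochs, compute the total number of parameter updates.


Iterations per epoch = 1696 / 32 = 53
Total updates = iterations_per_epoch * epochs
= 53 * 11
= 583

583


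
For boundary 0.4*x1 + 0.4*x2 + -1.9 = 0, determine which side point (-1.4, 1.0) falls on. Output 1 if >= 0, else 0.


Compute 0.4 * -1.4 + 0.4 * 1.0 + -1.9
= -0.56 + 0.4 + -1.9
= -2.06
Since -2.06 < 0, the point is on the negative side.

0


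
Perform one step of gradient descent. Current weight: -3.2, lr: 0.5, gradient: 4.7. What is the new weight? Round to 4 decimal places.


w_new = w_old - lr * gradient
= -3.2 - 0.5 * 4.7
= -3.2 - (2.35)
= -5.5500

-5.5500


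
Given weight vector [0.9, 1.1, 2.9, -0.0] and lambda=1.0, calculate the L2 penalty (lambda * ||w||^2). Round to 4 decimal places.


Squaring each weight:
0.9^2 = 0.81
1.1^2 = 1.21
2.9^2 = 8.41
(-0.0)^2 = 0.0
Sum of squares = 10.43
Penalty = 1.0 * 10.43 = 10.4300

10.4300


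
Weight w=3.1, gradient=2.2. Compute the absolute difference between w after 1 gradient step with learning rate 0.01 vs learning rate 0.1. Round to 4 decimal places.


With lr=0.01: w_new = 3.1 - 0.01 * 2.2 = 3.078
With lr=0.1: w_new = 3.1 - 0.1 * 2.2 = 2.88
Absolute difference = |3.078 - 2.88|
= 0.1980

0.1980


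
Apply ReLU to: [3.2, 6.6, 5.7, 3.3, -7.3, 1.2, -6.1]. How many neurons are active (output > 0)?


ReLU(x) = max(0, x) for each element:
ReLU(3.2) = 3.2
ReLU(6.6) = 6.6
ReLU(5.7) = 5.7
ReLU(3.3) = 3.3
ReLU(-7.3) = 0
ReLU(1.2) = 1.2
ReLU(-6.1) = 0
Active neurons (>0): 5

5


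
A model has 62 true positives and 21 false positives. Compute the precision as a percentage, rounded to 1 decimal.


Precision = TP / (TP + FP) * 100
= 62 / (62 + 21)
= 62 / 83
= 0.747
= 74.7%

74.7


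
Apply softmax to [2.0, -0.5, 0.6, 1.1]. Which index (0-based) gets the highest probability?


Softmax is a monotonic transformation, so it preserves the argmax.
We need to find the index of the maximum logit.
Index 0: 2.0
Index 1: -0.5
Index 2: 0.6
Index 3: 1.1
Maximum logit = 2.0 at index 0

0


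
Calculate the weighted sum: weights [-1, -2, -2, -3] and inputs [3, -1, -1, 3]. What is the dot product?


Element-wise products:
-1 * 3 = -3
-2 * -1 = 2
-2 * -1 = 2
-3 * 3 = -9
Sum = -3 + 2 + 2 + -9
= -8

-8


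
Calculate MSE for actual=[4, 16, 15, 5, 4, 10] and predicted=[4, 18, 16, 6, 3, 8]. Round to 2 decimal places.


Differences: [0, -2, -1, -1, 1, 2]
Squared errors: [0, 4, 1, 1, 1, 4]
Sum of squared errors = 11
MSE = 11 / 6 = 1.83

1.83


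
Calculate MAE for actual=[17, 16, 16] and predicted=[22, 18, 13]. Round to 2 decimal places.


Absolute errors: [5, 2, 3]
Sum of absolute errors = 10
MAE = 10 / 3 = 3.33

3.33


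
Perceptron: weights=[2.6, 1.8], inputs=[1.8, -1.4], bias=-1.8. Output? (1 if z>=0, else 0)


z = w . x + b
= 2.6*1.8 + 1.8*-1.4 + -1.8
= 4.68 + -2.52 + -1.8
= 2.16 + -1.8
= 0.36
Since z = 0.36 >= 0, output = 1

1


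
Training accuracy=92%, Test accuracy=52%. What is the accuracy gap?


Gap = train_accuracy - test_accuracy
= 92 - 52
= 40%
This large gap strongly indicates overfitting.

40


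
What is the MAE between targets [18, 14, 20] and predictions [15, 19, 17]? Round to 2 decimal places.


Absolute errors: [3, 5, 3]
Sum of absolute errors = 11
MAE = 11 / 3 = 3.67

3.67


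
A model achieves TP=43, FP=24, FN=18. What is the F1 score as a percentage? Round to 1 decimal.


Precision = TP / (TP + FP) = 43 / 67 = 0.6418
Recall = TP / (TP + FN) = 43 / 61 = 0.7049
F1 = 2 * P * R / (P + R)
= 2 * 0.6418 * 0.7049 / (0.6418 + 0.7049)
= 0.9048 / 1.3467
= 0.6719
As percentage: 67.2%

67.2


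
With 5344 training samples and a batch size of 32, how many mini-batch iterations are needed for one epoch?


Iterations per epoch = dataset_size / batch_size
= 5344 / 32
= 167

167


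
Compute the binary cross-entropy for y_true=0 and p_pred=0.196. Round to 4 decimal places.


For y=0: Loss = -log(1-p)
= -log(1 - 0.196)
= -log(0.804)
= -(-0.2182)
= 0.2182

0.2182


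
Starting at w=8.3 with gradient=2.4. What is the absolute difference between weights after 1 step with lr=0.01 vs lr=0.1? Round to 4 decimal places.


With lr=0.01: w_new = 8.3 - 0.01 * 2.4 = 8.276
With lr=0.1: w_new = 8.3 - 0.1 * 2.4 = 8.06
Absolute difference = |8.276 - 8.06|
= 0.2160

0.2160


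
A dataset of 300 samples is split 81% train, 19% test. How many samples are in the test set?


Train samples = 300 * 81% = 243
Test samples = 300 - 243
= 57

57


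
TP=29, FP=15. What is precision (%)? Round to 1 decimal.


Precision = TP / (TP + FP) * 100
= 29 / (29 + 15)
= 29 / 44
= 0.6591
= 65.9%

65.9


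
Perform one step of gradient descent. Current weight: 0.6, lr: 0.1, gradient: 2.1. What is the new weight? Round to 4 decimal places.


w_new = w_old - lr * gradient
= 0.6 - 0.1 * 2.1
= 0.6 - (0.21)
= 0.3900

0.3900


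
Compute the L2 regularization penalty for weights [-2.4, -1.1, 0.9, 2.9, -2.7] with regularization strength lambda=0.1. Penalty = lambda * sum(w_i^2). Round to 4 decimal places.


Squaring each weight:
(-2.4)^2 = 5.76
(-1.1)^2 = 1.21
0.9^2 = 0.81
2.9^2 = 8.41
(-2.7)^2 = 7.29
Sum of squares = 23.48
Penalty = 0.1 * 23.48 = 2.3480

2.3480


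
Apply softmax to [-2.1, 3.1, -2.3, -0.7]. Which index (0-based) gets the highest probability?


Softmax is a monotonic transformation, so it preserves the argmax.
We need to find the index of the maximum logit.
Index 0: -2.1
Index 1: 3.1
Index 2: -2.3
Index 3: -0.7
Maximum logit = 3.1 at index 1

1


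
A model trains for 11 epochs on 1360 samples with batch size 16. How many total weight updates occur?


Iterations per epoch = 1360 / 16 = 85
Total updates = iterations_per_epoch * epochs
= 85 * 11
= 935

935


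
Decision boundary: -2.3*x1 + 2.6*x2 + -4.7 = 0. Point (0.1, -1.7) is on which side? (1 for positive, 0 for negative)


Compute -2.3 * 0.1 + 2.6 * -1.7 + -4.7
= -0.23 + -4.42 + -4.7
= -9.35
Since -9.35 < 0, the point is on the negative side.

0


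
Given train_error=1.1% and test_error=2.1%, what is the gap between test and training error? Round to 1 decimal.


Generalization gap = test_error - train_error
= 2.1 - 1.1
= 1.0%
A small gap suggests good generalization.

1.0


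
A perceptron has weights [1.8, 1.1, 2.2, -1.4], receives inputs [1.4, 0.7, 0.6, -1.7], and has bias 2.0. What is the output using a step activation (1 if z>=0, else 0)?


z = w . x + b
= 1.8*1.4 + 1.1*0.7 + 2.2*0.6 + -1.4*-1.7 + 2.0
= 2.52 + 0.77 + 1.32 + 2.38 + 2.0
= 6.99 + 2.0
= 8.99
Since z = 8.99 >= 0, output = 1

1


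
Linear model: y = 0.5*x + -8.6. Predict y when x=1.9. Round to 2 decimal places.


y = 0.5 * 1.9 + (-8.6)
= 0.95 + (-8.6)
= -7.65

-7.65


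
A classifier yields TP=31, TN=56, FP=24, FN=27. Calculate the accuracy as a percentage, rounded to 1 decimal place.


Accuracy = (TP + TN) / (TP + TN + FP + FN) * 100
= (31 + 56) / (31 + 56 + 24 + 27)
= 87 / 138
= 0.6304
= 63.0%

63.0


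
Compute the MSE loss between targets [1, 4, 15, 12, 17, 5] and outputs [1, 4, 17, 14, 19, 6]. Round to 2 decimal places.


Differences: [0, 0, -2, -2, -2, -1]
Squared errors: [0, 0, 4, 4, 4, 1]
Sum of squared errors = 13
MSE = 13 / 6 = 2.17

2.17


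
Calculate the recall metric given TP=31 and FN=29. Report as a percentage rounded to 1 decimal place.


Recall = TP / (TP + FN) * 100
= 31 / (31 + 29)
= 31 / 60
= 0.5167
= 51.7%

51.7


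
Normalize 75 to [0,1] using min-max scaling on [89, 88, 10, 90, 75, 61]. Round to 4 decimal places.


Min = 10, Max = 90
Range = 90 - 10 = 80
Scaled = (x - min) / (max - min)
= (75 - 10) / 80
= 65 / 80
= 0.8125

0.8125


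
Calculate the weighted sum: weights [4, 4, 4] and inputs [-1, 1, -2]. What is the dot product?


Element-wise products:
4 * -1 = -4
4 * 1 = 4
4 * -2 = -8
Sum = -4 + 4 + -8
= -8

-8


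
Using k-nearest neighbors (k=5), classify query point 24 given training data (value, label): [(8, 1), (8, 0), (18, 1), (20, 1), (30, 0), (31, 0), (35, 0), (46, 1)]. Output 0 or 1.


Distances from query 24:
Point 20 (class 1): distance = 4
Point 30 (class 0): distance = 6
Point 18 (class 1): distance = 6
Point 31 (class 0): distance = 7
Point 35 (class 0): distance = 11
K=5 nearest neighbors: classes = [1, 0, 1, 0, 0]
Votes for class 1: 2 / 5
Majority vote => class 0

0


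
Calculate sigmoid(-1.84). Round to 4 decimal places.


sigmoid(z) = 1 / (1 + exp(-z))
exp(-(-1.84)) = exp(1.84) = 6.2965
1 + 6.2965 = 7.2965
1 / 7.2965 = 0.1371

0.1371


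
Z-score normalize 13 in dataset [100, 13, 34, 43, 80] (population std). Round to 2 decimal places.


Mean = (100 + 13 + 34 + 43 + 80) / 5 = 54.0
Variance = sum((x_i - mean)^2) / n = 998.8
Std = sqrt(998.8) = 31.6038
Z = (x - mean) / std
= (13 - 54.0) / 31.6038
= -41.0 / 31.6038
= -1.30

-1.30


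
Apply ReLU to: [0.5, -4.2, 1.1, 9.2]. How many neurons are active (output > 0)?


ReLU(x) = max(0, x) for each element:
ReLU(0.5) = 0.5
ReLU(-4.2) = 0
ReLU(1.1) = 1.1
ReLU(9.2) = 9.2
Active neurons (>0): 3

3


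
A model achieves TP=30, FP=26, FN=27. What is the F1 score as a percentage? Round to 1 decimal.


Precision = TP / (TP + FP) = 30 / 56 = 0.5357
Recall = TP / (TP + FN) = 30 / 57 = 0.5263
F1 = 2 * P * R / (P + R)
= 2 * 0.5357 * 0.5263 / (0.5357 + 0.5263)
= 0.5639 / 1.062
= 0.531
As percentage: 53.1%

53.1


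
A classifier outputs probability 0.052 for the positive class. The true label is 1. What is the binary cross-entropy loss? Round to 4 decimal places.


For y=1: Loss = -log(p)
= -log(0.052)
= -(-2.9565)
= 2.9565

2.9565


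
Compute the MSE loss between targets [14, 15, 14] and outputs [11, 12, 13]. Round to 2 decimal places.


Differences: [3, 3, 1]
Squared errors: [9, 9, 1]
Sum of squared errors = 19
MSE = 19 / 3 = 6.33

6.33


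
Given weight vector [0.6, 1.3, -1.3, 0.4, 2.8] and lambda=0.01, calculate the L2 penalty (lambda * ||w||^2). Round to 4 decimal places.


Squaring each weight:
0.6^2 = 0.36
1.3^2 = 1.69
(-1.3)^2 = 1.69
0.4^2 = 0.16
2.8^2 = 7.84
Sum of squares = 11.74
Penalty = 0.01 * 11.74 = 0.1174

0.1174


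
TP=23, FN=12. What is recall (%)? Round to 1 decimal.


Recall = TP / (TP + FN) * 100
= 23 / (23 + 12)
= 23 / 35
= 0.6571
= 65.7%

65.7


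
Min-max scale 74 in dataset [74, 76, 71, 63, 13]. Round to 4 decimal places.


Min = 13, Max = 76
Range = 76 - 13 = 63
Scaled = (x - min) / (max - min)
= (74 - 13) / 63
= 61 / 63
= 0.9683

0.9683


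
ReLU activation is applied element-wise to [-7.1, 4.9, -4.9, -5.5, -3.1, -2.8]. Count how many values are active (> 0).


ReLU(x) = max(0, x) for each element:
ReLU(-7.1) = 0
ReLU(4.9) = 4.9
ReLU(-4.9) = 0
ReLU(-5.5) = 0
ReLU(-3.1) = 0
ReLU(-2.8) = 0
Active neurons (>0): 1

1


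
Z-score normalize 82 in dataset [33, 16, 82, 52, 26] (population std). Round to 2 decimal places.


Mean = (33 + 16 + 82 + 52 + 26) / 5 = 41.8
Variance = sum((x_i - mean)^2) / n = 542.56
Std = sqrt(542.56) = 23.2929
Z = (x - mean) / std
= (82 - 41.8) / 23.2929
= 40.2 / 23.2929
= 1.73

1.73


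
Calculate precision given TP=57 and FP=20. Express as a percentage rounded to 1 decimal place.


Precision = TP / (TP + FP) * 100
= 57 / (57 + 20)
= 57 / 77
= 0.7403
= 74.0%

74.0


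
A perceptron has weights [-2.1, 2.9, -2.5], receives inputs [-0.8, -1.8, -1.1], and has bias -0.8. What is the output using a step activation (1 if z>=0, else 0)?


z = w . x + b
= -2.1*-0.8 + 2.9*-1.8 + -2.5*-1.1 + -0.8
= 1.68 + -5.22 + 2.75 + -0.8
= -0.79 + -0.8
= -1.59
Since z = -1.59 < 0, output = 0

0


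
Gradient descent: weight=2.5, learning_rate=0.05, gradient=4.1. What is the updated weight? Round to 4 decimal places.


w_new = w_old - lr * gradient
= 2.5 - 0.05 * 4.1
= 2.5 - (0.205)
= 2.2950

2.2950


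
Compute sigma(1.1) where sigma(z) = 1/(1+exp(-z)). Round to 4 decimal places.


sigmoid(z) = 1 / (1 + exp(-z))
exp(-(1.1)) = exp(-1.1) = 0.3329
1 + 0.3329 = 1.3329
1 / 1.3329 = 0.7503

0.7503


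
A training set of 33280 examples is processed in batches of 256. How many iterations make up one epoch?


Iterations per epoch = dataset_size / batch_size
= 33280 / 256
= 130

130


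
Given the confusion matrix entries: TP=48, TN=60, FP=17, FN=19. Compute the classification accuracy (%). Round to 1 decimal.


Accuracy = (TP + TN) / (TP + TN + FP + FN) * 100
= (48 + 60) / (48 + 60 + 17 + 19)
= 108 / 144
= 0.75
= 75.0%

75.0


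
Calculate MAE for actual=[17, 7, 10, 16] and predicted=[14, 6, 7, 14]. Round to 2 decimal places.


Absolute errors: [3, 1, 3, 2]
Sum of absolute errors = 9
MAE = 9 / 4 = 2.25

2.25


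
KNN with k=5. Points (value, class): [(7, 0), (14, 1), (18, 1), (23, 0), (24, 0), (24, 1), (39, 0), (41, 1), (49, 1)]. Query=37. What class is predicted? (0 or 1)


Distances from query 37:
Point 39 (class 0): distance = 2
Point 41 (class 1): distance = 4
Point 49 (class 1): distance = 12
Point 24 (class 0): distance = 13
Point 24 (class 1): distance = 13
K=5 nearest neighbors: classes = [0, 1, 1, 0, 1]
Votes for class 1: 3 / 5
Majority vote => class 1

1


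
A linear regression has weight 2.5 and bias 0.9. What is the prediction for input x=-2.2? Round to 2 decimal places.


y = 2.5 * -2.2 + (0.9)
= -5.5 + (0.9)
= -4.60

-4.60


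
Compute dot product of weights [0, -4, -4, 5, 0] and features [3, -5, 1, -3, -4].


Element-wise products:
0 * 3 = 0
-4 * -5 = 20
-4 * 1 = -4
5 * -3 = -15
0 * -4 = 0
Sum = 0 + 20 + -4 + -15 + 0
= 1

1


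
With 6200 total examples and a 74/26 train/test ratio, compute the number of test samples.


Train samples = 6200 * 74% = 4588
Test samples = 6200 - 4588
= 1612

1612


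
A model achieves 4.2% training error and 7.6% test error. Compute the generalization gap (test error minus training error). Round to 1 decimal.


Generalization gap = test_error - train_error
= 7.6 - 4.2
= 3.4%
A moderate gap.

3.4


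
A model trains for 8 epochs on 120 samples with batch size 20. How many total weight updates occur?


Iterations per epoch = 120 / 20 = 6
Total updates = iterations_per_epoch * epochs
= 6 * 8
= 48

48


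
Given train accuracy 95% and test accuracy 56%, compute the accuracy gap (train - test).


Gap = train_accuracy - test_accuracy
= 95 - 56
= 39%
This large gap strongly indicates overfitting.

39


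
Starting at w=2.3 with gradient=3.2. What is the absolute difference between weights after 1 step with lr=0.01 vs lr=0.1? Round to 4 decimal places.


With lr=0.01: w_new = 2.3 - 0.01 * 3.2 = 2.268
With lr=0.1: w_new = 2.3 - 0.1 * 3.2 = 1.98
Absolute difference = |2.268 - 1.98|
= 0.2880

0.2880


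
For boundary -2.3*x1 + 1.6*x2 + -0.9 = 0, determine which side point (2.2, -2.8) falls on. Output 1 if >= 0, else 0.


Compute -2.3 * 2.2 + 1.6 * -2.8 + -0.9
= -5.06 + -4.48 + -0.9
= -10.44
Since -10.44 < 0, the point is on the negative side.

0


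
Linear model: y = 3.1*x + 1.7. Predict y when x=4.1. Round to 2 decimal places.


y = 3.1 * 4.1 + (1.7)
= 12.71 + (1.7)
= 14.41

14.41


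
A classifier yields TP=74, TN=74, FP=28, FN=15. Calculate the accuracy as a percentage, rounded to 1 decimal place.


Accuracy = (TP + TN) / (TP + TN + FP + FN) * 100
= (74 + 74) / (74 + 74 + 28 + 15)
= 148 / 191
= 0.7749
= 77.5%

77.5


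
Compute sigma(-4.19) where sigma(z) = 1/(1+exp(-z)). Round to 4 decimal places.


sigmoid(z) = 1 / (1 + exp(-z))
exp(-(-4.19)) = exp(4.19) = 66.0228
1 + 66.0228 = 67.0228
1 / 67.0228 = 0.0149

0.0149


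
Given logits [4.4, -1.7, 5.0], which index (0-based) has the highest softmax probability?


Softmax is a monotonic transformation, so it preserves the argmax.
We need to find the index of the maximum logit.
Index 0: 4.4
Index 1: -1.7
Index 2: 5.0
Maximum logit = 5.0 at index 2

2


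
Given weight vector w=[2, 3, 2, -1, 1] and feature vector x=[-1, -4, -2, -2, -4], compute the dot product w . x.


Element-wise products:
2 * -1 = -2
3 * -4 = -12
2 * -2 = -4
-1 * -2 = 2
1 * -4 = -4
Sum = -2 + -12 + -4 + 2 + -4
= -20

-20


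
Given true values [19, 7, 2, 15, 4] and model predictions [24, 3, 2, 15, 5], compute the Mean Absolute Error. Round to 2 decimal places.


Absolute errors: [5, 4, 0, 0, 1]
Sum of absolute errors = 10
MAE = 10 / 5 = 2.00

2.00


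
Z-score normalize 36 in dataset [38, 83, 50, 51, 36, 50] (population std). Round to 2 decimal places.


Mean = (38 + 83 + 50 + 51 + 36 + 50) / 6 = 51.3333
Variance = sum((x_i - mean)^2) / n = 236.5556
Std = sqrt(236.5556) = 15.3804
Z = (x - mean) / std
= (36 - 51.3333) / 15.3804
= -15.3333 / 15.3804
= -1.00

-1.00


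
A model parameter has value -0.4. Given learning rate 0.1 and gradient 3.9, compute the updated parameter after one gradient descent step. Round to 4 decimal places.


w_new = w_old - lr * gradient
= -0.4 - 0.1 * 3.9
= -0.4 - (0.39)
= -0.7900

-0.7900


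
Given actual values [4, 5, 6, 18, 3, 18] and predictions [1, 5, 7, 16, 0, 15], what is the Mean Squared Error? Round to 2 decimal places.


Differences: [3, 0, -1, 2, 3, 3]
Squared errors: [9, 0, 1, 4, 9, 9]
Sum of squared errors = 32
MSE = 32 / 6 = 5.33

5.33


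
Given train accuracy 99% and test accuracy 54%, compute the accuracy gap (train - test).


Gap = train_accuracy - test_accuracy
= 99 - 54
= 45%
This large gap strongly indicates overfitting.

45


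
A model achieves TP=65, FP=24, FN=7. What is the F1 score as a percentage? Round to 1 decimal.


Precision = TP / (TP + FP) = 65 / 89 = 0.7303
Recall = TP / (TP + FN) = 65 / 72 = 0.9028
F1 = 2 * P * R / (P + R)
= 2 * 0.7303 * 0.9028 / (0.7303 + 0.9028)
= 1.3187 / 1.6331
= 0.8075
As percentage: 80.7%

80.7


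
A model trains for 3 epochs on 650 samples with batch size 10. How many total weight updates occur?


Iterations per epoch = 650 / 10 = 65
Total updates = iterations_per_epoch * epochs
= 65 * 3
= 195

195


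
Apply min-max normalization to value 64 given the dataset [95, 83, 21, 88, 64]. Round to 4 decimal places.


Min = 21, Max = 95
Range = 95 - 21 = 74
Scaled = (x - min) / (max - min)
= (64 - 21) / 74
= 43 / 74
= 0.5811

0.5811


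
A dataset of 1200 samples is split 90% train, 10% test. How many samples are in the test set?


Train samples = 1200 * 90% = 1080
Test samples = 1200 - 1080
= 120

120


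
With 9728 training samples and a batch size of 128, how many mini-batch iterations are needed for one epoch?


Iterations per epoch = dataset_size / batch_size
= 9728 / 128
= 76

76


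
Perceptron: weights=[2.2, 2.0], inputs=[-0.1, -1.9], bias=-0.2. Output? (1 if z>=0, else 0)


z = w . x + b
= 2.2*-0.1 + 2.0*-1.9 + -0.2
= -0.22 + -3.8 + -0.2
= -4.02 + -0.2
= -4.22
Since z = -4.22 < 0, output = 0

0


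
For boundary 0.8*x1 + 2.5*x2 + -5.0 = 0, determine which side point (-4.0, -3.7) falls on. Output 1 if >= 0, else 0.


Compute 0.8 * -4.0 + 2.5 * -3.7 + -5.0
= -3.2 + -9.25 + -5.0
= -17.45
Since -17.45 < 0, the point is on the negative side.

0


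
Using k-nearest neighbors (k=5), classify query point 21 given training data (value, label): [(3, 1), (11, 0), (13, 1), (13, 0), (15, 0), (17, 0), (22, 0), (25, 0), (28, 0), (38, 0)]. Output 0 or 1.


Distances from query 21:
Point 22 (class 0): distance = 1
Point 17 (class 0): distance = 4
Point 25 (class 0): distance = 4
Point 15 (class 0): distance = 6
Point 28 (class 0): distance = 7
K=5 nearest neighbors: classes = [0, 0, 0, 0, 0]
Votes for class 1: 0 / 5
Majority vote => class 0

0


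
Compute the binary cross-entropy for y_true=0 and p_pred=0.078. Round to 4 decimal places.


For y=0: Loss = -log(1-p)
= -log(1 - 0.078)
= -log(0.922)
= -(-0.0812)
= 0.0812

0.0812


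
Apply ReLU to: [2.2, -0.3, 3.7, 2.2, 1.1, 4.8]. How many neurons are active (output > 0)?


ReLU(x) = max(0, x) for each element:
ReLU(2.2) = 2.2
ReLU(-0.3) = 0
ReLU(3.7) = 3.7
ReLU(2.2) = 2.2
ReLU(1.1) = 1.1
ReLU(4.8) = 4.8
Active neurons (>0): 5

5


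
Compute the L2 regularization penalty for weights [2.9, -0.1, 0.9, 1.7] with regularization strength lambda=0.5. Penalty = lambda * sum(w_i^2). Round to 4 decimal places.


Squaring each weight:
2.9^2 = 8.41
(-0.1)^2 = 0.01
0.9^2 = 0.81
1.7^2 = 2.89
Sum of squares = 12.12
Penalty = 0.5 * 12.12 = 6.0600

6.0600


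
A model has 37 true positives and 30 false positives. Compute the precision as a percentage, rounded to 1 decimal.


Precision = TP / (TP + FP) * 100
= 37 / (37 + 30)
= 37 / 67
= 0.5522
= 55.2%

55.2


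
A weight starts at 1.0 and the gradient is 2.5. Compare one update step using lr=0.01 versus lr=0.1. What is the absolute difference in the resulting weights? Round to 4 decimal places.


With lr=0.01: w_new = 1.0 - 0.01 * 2.5 = 0.975
With lr=0.1: w_new = 1.0 - 0.1 * 2.5 = 0.75
Absolute difference = |0.975 - 0.75|
= 0.2250

0.2250


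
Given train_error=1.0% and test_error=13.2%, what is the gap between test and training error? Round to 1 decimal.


Generalization gap = test_error - train_error
= 13.2 - 1.0
= 12.2%
A large gap suggests overfitting.

12.2


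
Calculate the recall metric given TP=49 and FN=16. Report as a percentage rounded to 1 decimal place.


Recall = TP / (TP + FN) * 100
= 49 / (49 + 16)
= 49 / 65
= 0.7538
= 75.4%

75.4


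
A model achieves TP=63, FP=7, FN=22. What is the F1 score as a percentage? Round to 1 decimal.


Precision = TP / (TP + FP) = 63 / 70 = 0.9
Recall = TP / (TP + FN) = 63 / 85 = 0.7412
F1 = 2 * P * R / (P + R)
= 2 * 0.9 * 0.7412 / (0.9 + 0.7412)
= 1.3341 / 1.6412
= 0.8129
As percentage: 81.3%

81.3


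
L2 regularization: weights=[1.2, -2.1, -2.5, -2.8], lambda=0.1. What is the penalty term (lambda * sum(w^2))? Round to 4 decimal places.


Squaring each weight:
1.2^2 = 1.44
(-2.1)^2 = 4.41
(-2.5)^2 = 6.25
(-2.8)^2 = 7.84
Sum of squares = 19.94
Penalty = 0.1 * 19.94 = 1.9940

1.9940


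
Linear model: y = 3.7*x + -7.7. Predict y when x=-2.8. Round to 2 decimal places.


y = 3.7 * -2.8 + (-7.7)
= -10.36 + (-7.7)
= -18.06

-18.06


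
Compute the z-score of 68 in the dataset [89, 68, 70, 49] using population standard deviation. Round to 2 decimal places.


Mean = (89 + 68 + 70 + 49) / 4 = 69.0
Variance = sum((x_i - mean)^2) / n = 200.5
Std = sqrt(200.5) = 14.1598
Z = (x - mean) / std
= (68 - 69.0) / 14.1598
= -1.0 / 14.1598
= -0.07

-0.07


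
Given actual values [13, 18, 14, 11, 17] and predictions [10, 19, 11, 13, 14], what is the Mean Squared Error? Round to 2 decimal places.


Differences: [3, -1, 3, -2, 3]
Squared errors: [9, 1, 9, 4, 9]
Sum of squared errors = 32
MSE = 32 / 5 = 6.40

6.40
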